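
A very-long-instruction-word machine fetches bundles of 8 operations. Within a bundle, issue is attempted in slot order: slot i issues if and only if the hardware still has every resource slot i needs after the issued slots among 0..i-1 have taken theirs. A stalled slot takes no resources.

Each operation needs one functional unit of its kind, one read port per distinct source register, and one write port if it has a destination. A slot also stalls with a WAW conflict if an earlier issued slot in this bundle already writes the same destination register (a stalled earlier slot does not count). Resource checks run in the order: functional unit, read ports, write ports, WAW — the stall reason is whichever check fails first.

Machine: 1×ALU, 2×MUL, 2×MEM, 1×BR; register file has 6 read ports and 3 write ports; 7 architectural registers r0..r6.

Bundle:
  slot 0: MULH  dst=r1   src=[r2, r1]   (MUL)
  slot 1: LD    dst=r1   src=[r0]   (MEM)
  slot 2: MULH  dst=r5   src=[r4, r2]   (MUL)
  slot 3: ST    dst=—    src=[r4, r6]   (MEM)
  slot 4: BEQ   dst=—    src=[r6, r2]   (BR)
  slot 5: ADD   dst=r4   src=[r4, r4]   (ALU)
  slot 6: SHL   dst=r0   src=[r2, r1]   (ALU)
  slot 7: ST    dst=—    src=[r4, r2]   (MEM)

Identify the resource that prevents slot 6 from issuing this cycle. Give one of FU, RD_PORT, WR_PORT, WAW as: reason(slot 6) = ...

reason(slot 6) = RD_PORT

slot 0 (MUL): ISSUE — free A1,Mu1,Ld2,B1 rp4 wp2
slot 1 (MEM): stall WAW — free A1,Mu1,Ld2,B1 rp4 wp2
slot 2 (MUL): ISSUE — free A1,Mu0,Ld2,B1 rp2 wp1
slot 3 (MEM): ISSUE — free A1,Mu0,Ld1,B1 rp0 wp1
slot 4 (BR): stall RD_PORT — free A1,Mu0,Ld1,B1 rp0 wp1
slot 5 (ALU): stall RD_PORT — free A1,Mu0,Ld1,B1 rp0 wp1
slot 6 (ALU): stall RD_PORT — free A1,Mu0,Ld1,B1 rp0 wp1
slot 7 (MEM): stall RD_PORT — free A1,Mu0,Ld1,B1 rp0 wp1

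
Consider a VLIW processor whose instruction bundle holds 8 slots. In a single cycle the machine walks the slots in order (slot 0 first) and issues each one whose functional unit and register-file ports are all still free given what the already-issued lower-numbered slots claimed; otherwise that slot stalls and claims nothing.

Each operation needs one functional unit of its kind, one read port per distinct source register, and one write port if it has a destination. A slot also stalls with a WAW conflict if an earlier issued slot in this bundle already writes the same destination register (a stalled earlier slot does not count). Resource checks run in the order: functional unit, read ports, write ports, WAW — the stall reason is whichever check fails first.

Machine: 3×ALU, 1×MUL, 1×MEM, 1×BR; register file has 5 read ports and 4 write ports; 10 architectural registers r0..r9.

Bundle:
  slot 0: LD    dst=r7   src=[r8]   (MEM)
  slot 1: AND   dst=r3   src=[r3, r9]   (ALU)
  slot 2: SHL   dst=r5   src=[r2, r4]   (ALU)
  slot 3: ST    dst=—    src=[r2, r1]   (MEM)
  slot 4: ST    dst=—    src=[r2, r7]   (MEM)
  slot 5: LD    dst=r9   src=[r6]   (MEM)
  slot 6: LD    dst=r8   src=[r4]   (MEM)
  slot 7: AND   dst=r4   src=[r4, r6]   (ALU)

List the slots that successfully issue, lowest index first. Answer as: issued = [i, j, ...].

  0. MEM→r7 ⇒ go  {3A/1Mu/0Ld/1B | 4r 3w}
  1. ALU→r3 ⇒ go  {2A/1Mu/0Ld/1B | 2r 2w}
  2. ALU→r5 ⇒ go  {1A/1Mu/0Ld/1B | 0r 1w}
  3. MEM ⇒ no(FU)  {1A/1Mu/0Ld/1B | 0r 1w}
  4. MEM ⇒ no(FU)  {1A/1Mu/0Ld/1B | 0r 1w}
  5. MEM→r9 ⇒ no(FU)  {1A/1Mu/0Ld/1B | 0r 1w}
  6. MEM→r8 ⇒ no(FU)  {1A/1Mu/0Ld/1B | 0r 1w}
  7. ALU→r4 ⇒ no(RD_PORT)  {1A/1Mu/0Ld/1B | 0r 1w}

issued = [0, 1, 2]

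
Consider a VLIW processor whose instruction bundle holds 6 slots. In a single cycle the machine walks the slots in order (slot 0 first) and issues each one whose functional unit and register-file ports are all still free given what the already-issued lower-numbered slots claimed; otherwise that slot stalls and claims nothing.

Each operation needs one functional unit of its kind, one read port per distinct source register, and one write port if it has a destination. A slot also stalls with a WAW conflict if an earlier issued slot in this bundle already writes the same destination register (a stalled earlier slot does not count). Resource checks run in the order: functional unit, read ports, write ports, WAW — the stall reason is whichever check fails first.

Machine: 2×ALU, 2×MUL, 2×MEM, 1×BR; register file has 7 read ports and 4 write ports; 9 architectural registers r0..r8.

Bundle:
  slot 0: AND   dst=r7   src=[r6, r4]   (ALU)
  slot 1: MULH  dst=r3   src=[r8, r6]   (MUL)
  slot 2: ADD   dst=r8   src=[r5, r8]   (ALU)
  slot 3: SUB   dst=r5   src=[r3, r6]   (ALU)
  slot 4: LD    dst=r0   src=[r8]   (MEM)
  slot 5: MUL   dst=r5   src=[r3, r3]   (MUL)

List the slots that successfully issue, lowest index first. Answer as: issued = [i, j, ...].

issued = [0, 1, 2, 4]

[0] ALU needs rd=2 wr=1: ok; after: ALU=1 MUL=2 MEM=2 BR=1, R=5, W=3
[1] MUL needs rd=2 wr=1: ok; after: ALU=1 MUL=1 MEM=2 BR=1, R=3, W=2
[2] ALU needs rd=2 wr=1: ok; after: ALU=0 MUL=1 MEM=2 BR=1, R=1, W=1
[3] ALU needs rd=2 wr=1: FU; after: ALU=0 MUL=1 MEM=2 BR=1, R=1, W=1
[4] MEM needs rd=1 wr=1: ok; after: ALU=0 MUL=1 MEM=1 BR=1, R=0, W=0
[5] MUL needs rd=1 wr=1: RD_PORT; after: ALU=0 MUL=1 MEM=1 BR=1, R=0, W=0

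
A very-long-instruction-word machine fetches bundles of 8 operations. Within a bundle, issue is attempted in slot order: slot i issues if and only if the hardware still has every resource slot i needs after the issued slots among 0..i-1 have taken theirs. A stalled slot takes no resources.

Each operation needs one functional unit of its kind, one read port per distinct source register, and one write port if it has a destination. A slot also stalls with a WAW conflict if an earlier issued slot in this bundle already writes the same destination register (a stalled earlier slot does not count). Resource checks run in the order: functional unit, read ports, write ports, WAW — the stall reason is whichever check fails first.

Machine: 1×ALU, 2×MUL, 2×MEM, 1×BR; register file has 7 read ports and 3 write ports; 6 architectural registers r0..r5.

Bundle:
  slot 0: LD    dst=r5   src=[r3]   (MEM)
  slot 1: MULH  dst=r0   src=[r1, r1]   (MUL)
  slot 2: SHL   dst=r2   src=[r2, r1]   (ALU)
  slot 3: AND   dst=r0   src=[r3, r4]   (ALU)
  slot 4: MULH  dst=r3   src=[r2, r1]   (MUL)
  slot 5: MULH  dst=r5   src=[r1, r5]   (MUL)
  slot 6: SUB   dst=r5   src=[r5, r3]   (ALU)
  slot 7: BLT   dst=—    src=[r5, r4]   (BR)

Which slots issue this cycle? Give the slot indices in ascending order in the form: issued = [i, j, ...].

#0 MEM src=r3 dispatched  <A:1 Mu:2 Ld:1 B:1 rd:6 wr:2>
#1 MUL src=r1,r1 dispatched  <A:1 Mu:1 Ld:1 B:1 rd:5 wr:1>
#2 ALU src=r2,r1 dispatched  <A:0 Mu:1 Ld:1 B:1 rd:3 wr:0>
#3 ALU src=r3,r4 held:FU  <A:0 Mu:1 Ld:1 B:1 rd:3 wr:0>
#4 MUL src=r2,r1 held:WR_PORT  <A:0 Mu:1 Ld:1 B:1 rd:3 wr:0>
#5 MUL src=r1,r5 held:WR_PORT  <A:0 Mu:1 Ld:1 B:1 rd:3 wr:0>
#6 ALU src=r5,r3 held:FU  <A:0 Mu:1 Ld:1 B:1 rd:3 wr:0>
#7 BR src=r5,r4 dispatched  <A:0 Mu:1 Ld:1 B:0 rd:1 wr:0>

issued = [0, 1, 2, 7]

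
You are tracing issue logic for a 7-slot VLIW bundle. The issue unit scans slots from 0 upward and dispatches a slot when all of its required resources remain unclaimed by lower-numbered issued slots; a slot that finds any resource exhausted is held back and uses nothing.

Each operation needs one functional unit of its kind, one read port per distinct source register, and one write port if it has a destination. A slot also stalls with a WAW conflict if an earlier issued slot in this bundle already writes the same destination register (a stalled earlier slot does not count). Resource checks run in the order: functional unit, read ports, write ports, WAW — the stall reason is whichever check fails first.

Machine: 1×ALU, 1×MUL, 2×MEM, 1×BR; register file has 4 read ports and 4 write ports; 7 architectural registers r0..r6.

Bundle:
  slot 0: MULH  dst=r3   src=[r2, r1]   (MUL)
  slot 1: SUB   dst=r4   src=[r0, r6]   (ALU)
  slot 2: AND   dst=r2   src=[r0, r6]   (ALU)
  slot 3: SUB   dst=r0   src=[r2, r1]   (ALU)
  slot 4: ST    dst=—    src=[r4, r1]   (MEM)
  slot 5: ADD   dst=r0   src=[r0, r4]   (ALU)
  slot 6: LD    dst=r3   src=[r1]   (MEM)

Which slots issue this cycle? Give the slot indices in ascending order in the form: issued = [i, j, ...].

issued = [0, 1]

slot 0 (MUL): ISSUE — free A1,Mu0,Ld2,B1 rp2 wp3
slot 1 (ALU): ISSUE — free A0,Mu0,Ld2,B1 rp0 wp2
slot 2 (ALU): stall FU — free A0,Mu0,Ld2,B1 rp0 wp2
slot 3 (ALU): stall FU — free A0,Mu0,Ld2,B1 rp0 wp2
slot 4 (MEM): stall RD_PORT — free A0,Mu0,Ld2,B1 rp0 wp2
slot 5 (ALU): stall FU — free A0,Mu0,Ld2,B1 rp0 wp2
slot 6 (MEM): stall RD_PORT — free A0,Mu0,Ld2,B1 rp0 wp2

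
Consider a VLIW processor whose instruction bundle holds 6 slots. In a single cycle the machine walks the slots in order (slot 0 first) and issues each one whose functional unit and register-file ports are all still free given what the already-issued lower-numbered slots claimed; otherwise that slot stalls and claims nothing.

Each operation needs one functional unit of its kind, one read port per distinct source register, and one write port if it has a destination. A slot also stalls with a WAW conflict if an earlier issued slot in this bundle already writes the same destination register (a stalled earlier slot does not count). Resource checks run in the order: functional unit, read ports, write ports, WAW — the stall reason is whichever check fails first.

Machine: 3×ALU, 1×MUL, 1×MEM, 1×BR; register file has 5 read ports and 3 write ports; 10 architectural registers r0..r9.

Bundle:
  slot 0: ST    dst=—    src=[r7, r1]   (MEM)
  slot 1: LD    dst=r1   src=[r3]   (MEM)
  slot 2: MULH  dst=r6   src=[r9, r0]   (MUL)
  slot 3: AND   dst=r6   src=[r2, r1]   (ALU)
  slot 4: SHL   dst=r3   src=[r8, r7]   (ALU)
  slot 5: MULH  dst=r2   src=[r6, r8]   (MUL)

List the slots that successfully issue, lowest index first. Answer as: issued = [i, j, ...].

slot 0 (MEM): ISSUE — free A3,Mu1,Ld0,B1 rp3 wp3
slot 1 (MEM): stall FU — free A3,Mu1,Ld0,B1 rp3 wp3
slot 2 (MUL): ISSUE — free A3,Mu0,Ld0,B1 rp1 wp2
slot 3 (ALU): stall RD_PORT — free A3,Mu0,Ld0,B1 rp1 wp2
slot 4 (ALU): stall RD_PORT — free A3,Mu0,Ld0,B1 rp1 wp2
slot 5 (MUL): stall FU — free A3,Mu0,Ld0,B1 rp1 wp2

issued = [0, 2]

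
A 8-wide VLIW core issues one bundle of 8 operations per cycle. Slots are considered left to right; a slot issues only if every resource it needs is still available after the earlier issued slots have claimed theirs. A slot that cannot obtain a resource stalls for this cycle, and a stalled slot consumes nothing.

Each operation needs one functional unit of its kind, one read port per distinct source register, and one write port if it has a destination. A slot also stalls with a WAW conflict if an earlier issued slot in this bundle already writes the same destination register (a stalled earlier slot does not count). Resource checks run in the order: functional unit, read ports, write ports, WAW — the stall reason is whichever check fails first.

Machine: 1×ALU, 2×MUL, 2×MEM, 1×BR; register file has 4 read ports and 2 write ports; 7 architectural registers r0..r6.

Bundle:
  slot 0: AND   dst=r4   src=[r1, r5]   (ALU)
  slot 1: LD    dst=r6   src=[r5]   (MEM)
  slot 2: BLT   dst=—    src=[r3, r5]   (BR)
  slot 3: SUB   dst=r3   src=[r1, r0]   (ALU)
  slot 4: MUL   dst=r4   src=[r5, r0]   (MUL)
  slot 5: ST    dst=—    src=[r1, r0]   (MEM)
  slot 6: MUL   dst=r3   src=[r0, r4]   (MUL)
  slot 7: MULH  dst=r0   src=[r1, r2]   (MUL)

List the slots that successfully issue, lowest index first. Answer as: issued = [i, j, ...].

slot 0 (ALU): ISSUE — free A0,Mu2,Ld2,B1 rp2 wp1
slot 1 (MEM): ISSUE — free A0,Mu2,Ld1,B1 rp1 wp0
slot 2 (BR): stall RD_PORT — free A0,Mu2,Ld1,B1 rp1 wp0
slot 3 (ALU): stall FU — free A0,Mu2,Ld1,B1 rp1 wp0
slot 4 (MUL): stall RD_PORT — free A0,Mu2,Ld1,B1 rp1 wp0
slot 5 (MEM): stall RD_PORT — free A0,Mu2,Ld1,B1 rp1 wp0
slot 6 (MUL): stall RD_PORT — free A0,Mu2,Ld1,B1 rp1 wp0
slot 7 (MUL): stall RD_PORT — free A0,Mu2,Ld1,B1 rp1 wp0

issued = [0, 1]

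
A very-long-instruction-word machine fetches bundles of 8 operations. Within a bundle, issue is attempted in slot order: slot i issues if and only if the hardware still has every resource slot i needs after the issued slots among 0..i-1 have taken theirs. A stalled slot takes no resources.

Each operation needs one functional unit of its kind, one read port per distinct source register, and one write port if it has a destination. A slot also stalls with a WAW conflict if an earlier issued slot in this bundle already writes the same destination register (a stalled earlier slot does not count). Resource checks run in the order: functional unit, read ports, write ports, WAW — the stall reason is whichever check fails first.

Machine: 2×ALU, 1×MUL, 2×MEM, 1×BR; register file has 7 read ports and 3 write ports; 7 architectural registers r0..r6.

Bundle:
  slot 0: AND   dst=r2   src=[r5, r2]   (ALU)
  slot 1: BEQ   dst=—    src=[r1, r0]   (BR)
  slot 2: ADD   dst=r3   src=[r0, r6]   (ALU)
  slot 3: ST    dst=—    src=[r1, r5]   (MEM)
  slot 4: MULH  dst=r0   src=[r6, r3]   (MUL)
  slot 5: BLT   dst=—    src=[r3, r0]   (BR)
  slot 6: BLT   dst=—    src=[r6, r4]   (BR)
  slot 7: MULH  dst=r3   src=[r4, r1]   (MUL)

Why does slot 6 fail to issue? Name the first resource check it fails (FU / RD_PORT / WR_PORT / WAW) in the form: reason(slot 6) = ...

slot 0 (ALU): ISSUE — free A1,Mu1,Ld2,B1 rp5 wp2
slot 1 (BR): ISSUE — free A1,Mu1,Ld2,B0 rp3 wp2
slot 2 (ALU): ISSUE — free A0,Mu1,Ld2,B0 rp1 wp1
slot 3 (MEM): stall RD_PORT — free A0,Mu1,Ld2,B0 rp1 wp1
slot 4 (MUL): stall RD_PORT — free A0,Mu1,Ld2,B0 rp1 wp1
slot 5 (BR): stall FU — free A0,Mu1,Ld2,B0 rp1 wp1
slot 6 (BR): stall FU — free A0,Mu1,Ld2,B0 rp1 wp1
slot 7 (MUL): stall RD_PORT — free A0,Mu1,Ld2,B0 rp1 wp1

reason(slot 6) = FU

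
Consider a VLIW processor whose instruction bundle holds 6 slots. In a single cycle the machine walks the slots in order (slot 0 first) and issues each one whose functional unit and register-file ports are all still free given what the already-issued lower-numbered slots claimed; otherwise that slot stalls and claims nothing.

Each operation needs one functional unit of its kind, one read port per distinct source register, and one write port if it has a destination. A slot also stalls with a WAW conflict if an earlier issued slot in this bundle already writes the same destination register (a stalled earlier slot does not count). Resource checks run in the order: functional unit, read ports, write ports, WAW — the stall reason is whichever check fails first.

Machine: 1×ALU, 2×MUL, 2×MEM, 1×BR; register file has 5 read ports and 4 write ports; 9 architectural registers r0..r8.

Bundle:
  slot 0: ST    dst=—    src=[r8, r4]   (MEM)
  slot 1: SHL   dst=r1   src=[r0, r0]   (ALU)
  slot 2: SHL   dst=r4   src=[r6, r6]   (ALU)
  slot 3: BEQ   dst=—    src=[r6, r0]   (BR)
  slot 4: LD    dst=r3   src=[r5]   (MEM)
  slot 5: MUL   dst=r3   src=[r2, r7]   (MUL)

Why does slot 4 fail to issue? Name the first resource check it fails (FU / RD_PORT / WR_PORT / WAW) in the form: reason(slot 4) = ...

  0. MEM ⇒ go  {1A/2Mu/1Ld/1B | 3r 4w}
  1. ALU→r1 ⇒ go  {0A/2Mu/1Ld/1B | 2r 3w}
  2. ALU→r4 ⇒ no(FU)  {0A/2Mu/1Ld/1B | 2r 3w}
  3. BR ⇒ go  {0A/2Mu/1Ld/0B | 0r 3w}
  4. MEM→r3 ⇒ no(RD_PORT)  {0A/2Mu/1Ld/0B | 0r 3w}
  5. MUL→r3 ⇒ no(RD_PORT)  {0A/2Mu/1Ld/0B | 0r 3w}

reason(slot 4) = RD_PORT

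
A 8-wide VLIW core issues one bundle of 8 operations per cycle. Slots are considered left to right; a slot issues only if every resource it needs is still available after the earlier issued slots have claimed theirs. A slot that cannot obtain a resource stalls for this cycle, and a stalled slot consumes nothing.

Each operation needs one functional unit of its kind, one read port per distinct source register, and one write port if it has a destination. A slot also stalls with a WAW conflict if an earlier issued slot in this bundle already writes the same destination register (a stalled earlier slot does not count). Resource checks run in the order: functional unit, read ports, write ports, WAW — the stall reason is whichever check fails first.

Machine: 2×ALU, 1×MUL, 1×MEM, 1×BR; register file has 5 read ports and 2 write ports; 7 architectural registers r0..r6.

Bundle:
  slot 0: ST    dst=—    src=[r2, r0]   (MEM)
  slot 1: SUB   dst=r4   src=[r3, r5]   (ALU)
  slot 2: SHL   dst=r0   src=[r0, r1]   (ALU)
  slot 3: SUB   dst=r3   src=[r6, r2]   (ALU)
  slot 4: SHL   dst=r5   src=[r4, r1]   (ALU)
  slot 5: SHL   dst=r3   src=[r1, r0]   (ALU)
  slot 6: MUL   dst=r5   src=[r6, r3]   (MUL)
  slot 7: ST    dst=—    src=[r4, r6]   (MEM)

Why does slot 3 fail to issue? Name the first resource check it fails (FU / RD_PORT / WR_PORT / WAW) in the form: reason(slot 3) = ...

reason(slot 3) = RD_PORT

(0) want 1×MEM +2rd +0wr — yes → AL2|MU1|ME0|BR1|rd3|wr2
(1) want 1×ALU +2rd +1wr — yes → AL1|MU1|ME0|BR1|rd1|wr1
(2) want 1×ALU +2rd +1wr — RD_PORT → AL1|MU1|ME0|BR1|rd1|wr1
(3) want 1×ALU +2rd +1wr — RD_PORT → AL1|MU1|ME0|BR1|rd1|wr1
(4) want 1×ALU +2rd +1wr — RD_PORT → AL1|MU1|ME0|BR1|rd1|wr1
(5) want 1×ALU +2rd +1wr — RD_PORT → AL1|MU1|ME0|BR1|rd1|wr1
(6) want 1×MUL +2rd +1wr — RD_PORT → AL1|MU1|ME0|BR1|rd1|wr1
(7) want 1×MEM +2rd +0wr — FU → AL1|MU1|ME0|BR1|rd1|wr1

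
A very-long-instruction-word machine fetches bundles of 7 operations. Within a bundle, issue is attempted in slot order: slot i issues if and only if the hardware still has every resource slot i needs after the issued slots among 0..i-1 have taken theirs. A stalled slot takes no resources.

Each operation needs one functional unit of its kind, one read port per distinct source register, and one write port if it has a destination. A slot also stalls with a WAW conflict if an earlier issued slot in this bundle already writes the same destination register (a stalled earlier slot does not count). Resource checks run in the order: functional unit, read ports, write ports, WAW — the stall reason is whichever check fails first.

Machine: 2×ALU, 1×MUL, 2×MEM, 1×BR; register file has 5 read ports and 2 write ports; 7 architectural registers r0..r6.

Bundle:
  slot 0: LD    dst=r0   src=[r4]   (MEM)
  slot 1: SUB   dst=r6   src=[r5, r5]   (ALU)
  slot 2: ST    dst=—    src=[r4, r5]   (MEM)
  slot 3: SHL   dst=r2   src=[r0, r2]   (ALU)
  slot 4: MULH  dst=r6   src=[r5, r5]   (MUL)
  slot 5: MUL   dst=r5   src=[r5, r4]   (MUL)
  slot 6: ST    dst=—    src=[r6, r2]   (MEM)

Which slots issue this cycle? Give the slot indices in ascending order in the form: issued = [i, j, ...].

#0 MEM src=r4 dispatched  <A:2 Mu:1 Ld:1 B:1 rd:4 wr:1>
#1 ALU src=r5,r5 dispatched  <A:1 Mu:1 Ld:1 B:1 rd:3 wr:0>
#2 MEM src=r4,r5 dispatched  <A:1 Mu:1 Ld:0 B:1 rd:1 wr:0>
#3 ALU src=r0,r2 held:RD_PORT  <A:1 Mu:1 Ld:0 B:1 rd:1 wr:0>
#4 MUL src=r5,r5 held:WR_PORT  <A:1 Mu:1 Ld:0 B:1 rd:1 wr:0>
#5 MUL src=r5,r4 held:RD_PORT  <A:1 Mu:1 Ld:0 B:1 rd:1 wr:0>
#6 MEM src=r6,r2 held:FU  <A:1 Mu:1 Ld:0 B:1 rd:1 wr:0>

issued = [0, 1, 2]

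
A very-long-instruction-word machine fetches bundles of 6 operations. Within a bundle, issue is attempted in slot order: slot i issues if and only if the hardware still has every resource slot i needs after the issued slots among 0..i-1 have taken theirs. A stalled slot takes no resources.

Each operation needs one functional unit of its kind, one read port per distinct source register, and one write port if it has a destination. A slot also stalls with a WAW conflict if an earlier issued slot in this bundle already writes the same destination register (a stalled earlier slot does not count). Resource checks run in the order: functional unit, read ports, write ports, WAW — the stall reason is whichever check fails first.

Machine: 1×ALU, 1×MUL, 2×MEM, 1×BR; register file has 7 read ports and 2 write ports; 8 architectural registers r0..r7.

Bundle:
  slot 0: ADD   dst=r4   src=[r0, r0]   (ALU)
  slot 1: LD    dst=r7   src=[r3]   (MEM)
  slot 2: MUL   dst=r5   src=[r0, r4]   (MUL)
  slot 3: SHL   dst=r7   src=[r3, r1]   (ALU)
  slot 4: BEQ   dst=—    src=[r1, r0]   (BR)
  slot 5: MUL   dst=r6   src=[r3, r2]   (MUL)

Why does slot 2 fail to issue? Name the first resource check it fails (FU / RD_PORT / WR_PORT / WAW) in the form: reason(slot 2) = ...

reason(slot 2) = WR_PORT

#0 ALU src=r0,r0 dispatched  <A:0 Mu:1 Ld:2 B:1 rd:6 wr:1>
#1 MEM src=r3 dispatched  <A:0 Mu:1 Ld:1 B:1 rd:5 wr:0>
#2 MUL src=r0,r4 held:WR_PORT  <A:0 Mu:1 Ld:1 B:1 rd:5 wr:0>
#3 ALU src=r3,r1 held:FU  <A:0 Mu:1 Ld:1 B:1 rd:5 wr:0>
#4 BR src=r1,r0 dispatched  <A:0 Mu:1 Ld:1 B:0 rd:3 wr:0>
#5 MUL src=r3,r2 held:WR_PORT  <A:0 Mu:1 Ld:1 B:0 rd:3 wr:0>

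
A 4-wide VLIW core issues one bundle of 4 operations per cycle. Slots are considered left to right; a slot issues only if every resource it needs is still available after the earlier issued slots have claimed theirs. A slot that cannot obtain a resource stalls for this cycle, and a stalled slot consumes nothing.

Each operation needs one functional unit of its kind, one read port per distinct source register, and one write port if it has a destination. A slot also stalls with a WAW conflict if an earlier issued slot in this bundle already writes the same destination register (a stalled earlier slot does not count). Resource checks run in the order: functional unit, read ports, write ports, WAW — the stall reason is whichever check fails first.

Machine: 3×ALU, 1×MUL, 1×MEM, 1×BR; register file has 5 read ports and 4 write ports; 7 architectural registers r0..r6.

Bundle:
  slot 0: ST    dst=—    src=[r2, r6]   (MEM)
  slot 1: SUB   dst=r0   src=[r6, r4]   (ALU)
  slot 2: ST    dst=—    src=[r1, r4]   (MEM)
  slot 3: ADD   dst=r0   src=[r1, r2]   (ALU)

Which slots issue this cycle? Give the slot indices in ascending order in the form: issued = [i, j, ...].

issued = [0, 1]

  0. MEM ⇒ go  {3A/1Mu/0Ld/1B | 3r 4w}
  1. ALU→r0 ⇒ go  {2A/1Mu/0Ld/1B | 1r 3w}
  2. MEM ⇒ no(FU)  {2A/1Mu/0Ld/1B | 1r 3w}
  3. ALU→r0 ⇒ no(RD_PORT)  {2A/1Mu/0Ld/1B | 1r 3w}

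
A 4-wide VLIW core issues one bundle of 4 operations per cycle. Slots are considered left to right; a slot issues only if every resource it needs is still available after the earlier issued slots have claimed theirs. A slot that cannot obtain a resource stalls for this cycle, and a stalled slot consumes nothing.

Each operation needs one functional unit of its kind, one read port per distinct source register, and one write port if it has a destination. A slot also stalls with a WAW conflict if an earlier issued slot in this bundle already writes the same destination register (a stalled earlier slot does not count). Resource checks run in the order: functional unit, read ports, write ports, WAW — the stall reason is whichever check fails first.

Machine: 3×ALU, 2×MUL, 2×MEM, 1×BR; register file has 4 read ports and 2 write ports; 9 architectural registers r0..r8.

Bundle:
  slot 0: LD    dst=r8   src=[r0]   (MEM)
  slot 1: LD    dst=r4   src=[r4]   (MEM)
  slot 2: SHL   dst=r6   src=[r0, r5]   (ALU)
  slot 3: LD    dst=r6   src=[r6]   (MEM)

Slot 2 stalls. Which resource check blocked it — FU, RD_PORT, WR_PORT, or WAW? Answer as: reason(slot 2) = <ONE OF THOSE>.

[0] MEM needs rd=1 wr=1: ok; after: ALU=3 MUL=2 MEM=1 BR=1, R=3, W=1
[1] MEM needs rd=1 wr=1: ok; after: ALU=3 MUL=2 MEM=0 BR=1, R=2, W=0
[2] ALU needs rd=2 wr=1: WR_PORT; after: ALU=3 MUL=2 MEM=0 BR=1, R=2, W=0
[3] MEM needs rd=1 wr=1: FU; after: ALU=3 MUL=2 MEM=0 BR=1, R=2, W=0

reason(slot 2) = WR_PORT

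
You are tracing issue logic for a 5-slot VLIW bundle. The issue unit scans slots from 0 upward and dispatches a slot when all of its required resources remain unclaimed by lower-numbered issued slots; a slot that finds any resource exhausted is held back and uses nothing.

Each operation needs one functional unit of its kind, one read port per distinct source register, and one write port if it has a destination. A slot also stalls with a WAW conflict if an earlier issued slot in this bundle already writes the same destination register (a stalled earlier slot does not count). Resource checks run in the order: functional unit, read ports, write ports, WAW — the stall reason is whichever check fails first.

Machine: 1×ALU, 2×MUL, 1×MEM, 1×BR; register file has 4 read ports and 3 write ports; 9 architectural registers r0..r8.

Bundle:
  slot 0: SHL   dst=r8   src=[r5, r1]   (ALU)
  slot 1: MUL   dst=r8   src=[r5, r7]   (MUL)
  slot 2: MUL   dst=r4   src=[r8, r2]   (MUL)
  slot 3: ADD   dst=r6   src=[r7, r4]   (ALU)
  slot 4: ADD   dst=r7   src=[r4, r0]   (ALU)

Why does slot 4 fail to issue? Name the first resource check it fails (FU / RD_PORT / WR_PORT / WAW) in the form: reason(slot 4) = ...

reason(slot 4) = FU

#0 ALU src=r5,r1 dispatched  <A:0 Mu:2 Ld:1 B:1 rd:2 wr:2>
#1 MUL src=r5,r7 held:WAW  <A:0 Mu:2 Ld:1 B:1 rd:2 wr:2>
#2 MUL src=r8,r2 dispatched  <A:0 Mu:1 Ld:1 B:1 rd:0 wr:1>
#3 ALU src=r7,r4 held:FU  <A:0 Mu:1 Ld:1 B:1 rd:0 wr:1>
#4 ALU src=r4,r0 held:FU  <A:0 Mu:1 Ld:1 B:1 rd:0 wr:1>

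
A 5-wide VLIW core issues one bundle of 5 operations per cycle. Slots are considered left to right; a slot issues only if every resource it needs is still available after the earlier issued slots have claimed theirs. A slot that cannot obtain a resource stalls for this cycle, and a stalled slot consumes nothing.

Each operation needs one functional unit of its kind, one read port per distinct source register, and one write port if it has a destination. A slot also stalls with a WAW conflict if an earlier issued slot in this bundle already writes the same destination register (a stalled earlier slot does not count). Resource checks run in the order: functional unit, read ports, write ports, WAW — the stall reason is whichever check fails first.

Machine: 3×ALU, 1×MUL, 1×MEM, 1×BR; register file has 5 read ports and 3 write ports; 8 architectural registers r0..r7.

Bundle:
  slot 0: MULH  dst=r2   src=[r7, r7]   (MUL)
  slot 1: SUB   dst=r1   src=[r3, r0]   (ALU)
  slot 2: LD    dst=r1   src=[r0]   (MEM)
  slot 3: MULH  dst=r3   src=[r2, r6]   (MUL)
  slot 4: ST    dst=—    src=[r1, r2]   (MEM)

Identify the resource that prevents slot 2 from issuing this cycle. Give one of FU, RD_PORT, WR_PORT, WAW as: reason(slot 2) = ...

#0 MUL src=r7,r7 dispatched  <A:3 Mu:0 Ld:1 B:1 rd:4 wr:2>
#1 ALU src=r3,r0 dispatched  <A:2 Mu:0 Ld:1 B:1 rd:2 wr:1>
#2 MEM src=r0 held:WAW  <A:2 Mu:0 Ld:1 B:1 rd:2 wr:1>
#3 MUL src=r2,r6 held:FU  <A:2 Mu:0 Ld:1 B:1 rd:2 wr:1>
#4 MEM src=r1,r2 dispatched  <A:2 Mu:0 Ld:0 B:1 rd:0 wr:1>

reason(slot 2) = WAW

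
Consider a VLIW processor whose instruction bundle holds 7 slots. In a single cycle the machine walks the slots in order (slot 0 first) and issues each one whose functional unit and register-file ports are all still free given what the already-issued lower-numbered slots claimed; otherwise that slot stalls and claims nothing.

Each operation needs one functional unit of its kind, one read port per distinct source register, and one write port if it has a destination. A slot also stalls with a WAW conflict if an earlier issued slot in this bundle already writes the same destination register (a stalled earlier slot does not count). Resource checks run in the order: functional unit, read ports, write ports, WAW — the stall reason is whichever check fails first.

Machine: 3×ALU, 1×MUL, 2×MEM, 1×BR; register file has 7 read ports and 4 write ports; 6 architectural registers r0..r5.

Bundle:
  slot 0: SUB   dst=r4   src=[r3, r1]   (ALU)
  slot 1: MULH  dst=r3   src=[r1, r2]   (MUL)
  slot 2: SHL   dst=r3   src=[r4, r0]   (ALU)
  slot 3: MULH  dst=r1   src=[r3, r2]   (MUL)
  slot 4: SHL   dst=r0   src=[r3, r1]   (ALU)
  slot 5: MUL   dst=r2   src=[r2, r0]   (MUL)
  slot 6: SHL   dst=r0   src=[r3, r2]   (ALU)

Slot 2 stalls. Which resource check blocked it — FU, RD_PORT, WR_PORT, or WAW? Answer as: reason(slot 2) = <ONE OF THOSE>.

reason(slot 2) = WAW

  0. ALU→r4 ⇒ go  {2A/1Mu/2Ld/1B | 5r 3w}
  1. MUL→r3 ⇒ go  {2A/0Mu/2Ld/1B | 3r 2w}
  2. ALU→r3 ⇒ no(WAW)  {2A/0Mu/2Ld/1B | 3r 2w}
  3. MUL→r1 ⇒ no(FU)  {2A/0Mu/2Ld/1B | 3r 2w}
  4. ALU→r0 ⇒ go  {1A/0Mu/2Ld/1B | 1r 1w}
  5. MUL→r2 ⇒ no(FU)  {1A/0Mu/2Ld/1B | 1r 1w}
  6. ALU→r0 ⇒ no(RD_PORT)  {1A/0Mu/2Ld/1B | 1r 1w}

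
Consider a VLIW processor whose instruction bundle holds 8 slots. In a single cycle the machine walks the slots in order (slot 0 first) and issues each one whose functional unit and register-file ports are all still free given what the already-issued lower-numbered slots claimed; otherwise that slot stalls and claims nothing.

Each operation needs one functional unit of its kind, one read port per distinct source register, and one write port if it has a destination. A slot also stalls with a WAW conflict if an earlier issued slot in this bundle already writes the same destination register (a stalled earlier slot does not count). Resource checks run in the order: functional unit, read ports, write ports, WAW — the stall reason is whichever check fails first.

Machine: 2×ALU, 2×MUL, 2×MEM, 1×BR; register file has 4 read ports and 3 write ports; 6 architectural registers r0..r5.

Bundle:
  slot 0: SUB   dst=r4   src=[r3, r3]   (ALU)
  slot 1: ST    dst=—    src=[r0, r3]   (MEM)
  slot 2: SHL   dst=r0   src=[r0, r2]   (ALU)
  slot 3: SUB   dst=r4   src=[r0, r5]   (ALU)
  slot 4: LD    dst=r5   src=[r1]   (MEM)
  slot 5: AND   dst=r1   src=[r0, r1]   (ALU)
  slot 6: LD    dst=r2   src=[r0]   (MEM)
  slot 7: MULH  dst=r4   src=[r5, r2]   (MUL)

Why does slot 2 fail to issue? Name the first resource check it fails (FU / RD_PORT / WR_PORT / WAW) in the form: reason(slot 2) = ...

#0 ALU src=r3,r3 dispatched  <A:1 Mu:2 Ld:2 B:1 rd:3 wr:2>
#1 MEM src=r0,r3 dispatched  <A:1 Mu:2 Ld:1 B:1 rd:1 wr:2>
#2 ALU src=r0,r2 held:RD_PORT  <A:1 Mu:2 Ld:1 B:1 rd:1 wr:2>
#3 ALU src=r0,r5 held:RD_PORT  <A:1 Mu:2 Ld:1 B:1 rd:1 wr:2>
#4 MEM src=r1 dispatched  <A:1 Mu:2 Ld:0 B:1 rd:0 wr:1>
#5 ALU src=r0,r1 held:RD_PORT  <A:1 Mu:2 Ld:0 B:1 rd:0 wr:1>
#6 MEM src=r0 held:FU  <A:1 Mu:2 Ld:0 B:1 rd:0 wr:1>
#7 MUL src=r5,r2 held:RD_PORT  <A:1 Mu:2 Ld:0 B:1 rd:0 wr:1>

reason(slot 2) = RD_PORT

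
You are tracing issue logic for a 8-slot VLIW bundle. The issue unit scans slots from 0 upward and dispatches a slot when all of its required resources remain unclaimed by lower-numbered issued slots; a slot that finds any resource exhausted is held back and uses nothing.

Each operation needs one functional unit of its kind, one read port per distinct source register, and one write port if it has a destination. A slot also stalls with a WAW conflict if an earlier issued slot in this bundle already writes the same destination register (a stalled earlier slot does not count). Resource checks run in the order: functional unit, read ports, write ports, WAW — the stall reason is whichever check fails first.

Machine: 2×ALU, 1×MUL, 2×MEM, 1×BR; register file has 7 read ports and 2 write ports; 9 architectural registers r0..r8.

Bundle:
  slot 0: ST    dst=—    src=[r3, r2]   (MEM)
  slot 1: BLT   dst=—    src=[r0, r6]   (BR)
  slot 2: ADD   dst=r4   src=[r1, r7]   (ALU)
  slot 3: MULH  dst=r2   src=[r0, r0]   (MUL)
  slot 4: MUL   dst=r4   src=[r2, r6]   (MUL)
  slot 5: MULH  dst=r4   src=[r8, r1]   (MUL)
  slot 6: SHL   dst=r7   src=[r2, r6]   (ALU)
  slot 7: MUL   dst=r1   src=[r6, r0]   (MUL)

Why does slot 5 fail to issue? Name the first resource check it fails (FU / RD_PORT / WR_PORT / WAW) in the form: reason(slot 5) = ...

(0) want 1×MEM +2rd +0wr — yes → AL2|MU1|ME1|BR1|rd5|wr2
(1) want 1×BR +2rd +0wr — yes → AL2|MU1|ME1|BR0|rd3|wr2
(2) want 1×ALU +2rd +1wr — yes → AL1|MU1|ME1|BR0|rd1|wr1
(3) want 1×MUL +1rd +1wr — yes → AL1|MU0|ME1|BR0|rd0|wr0
(4) want 1×MUL +2rd +1wr — FU → AL1|MU0|ME1|BR0|rd0|wr0
(5) want 1×MUL +2rd +1wr — FU → AL1|MU0|ME1|BR0|rd0|wr0
(6) want 1×ALU +2rd +1wr — RD_PORT → AL1|MU0|ME1|BR0|rd0|wr0
(7) want 1×MUL +2rd +1wr — FU → AL1|MU0|ME1|BR0|rd0|wr0

reason(slot 5) = FU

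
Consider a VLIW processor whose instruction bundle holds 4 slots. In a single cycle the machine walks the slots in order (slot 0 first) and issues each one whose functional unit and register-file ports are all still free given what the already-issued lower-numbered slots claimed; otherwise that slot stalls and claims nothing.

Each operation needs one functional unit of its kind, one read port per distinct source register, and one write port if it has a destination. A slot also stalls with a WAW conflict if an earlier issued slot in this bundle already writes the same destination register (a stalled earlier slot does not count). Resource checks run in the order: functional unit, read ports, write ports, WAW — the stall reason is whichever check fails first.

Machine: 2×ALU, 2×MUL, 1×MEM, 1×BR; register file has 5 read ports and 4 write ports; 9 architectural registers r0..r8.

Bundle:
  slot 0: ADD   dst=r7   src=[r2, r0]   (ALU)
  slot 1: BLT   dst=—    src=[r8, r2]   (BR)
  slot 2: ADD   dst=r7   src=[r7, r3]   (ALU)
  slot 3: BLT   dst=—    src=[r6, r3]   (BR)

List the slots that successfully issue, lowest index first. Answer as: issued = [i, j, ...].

slot 0 (ALU): ISSUE — free A1,Mu2,Ld1,B1 rp3 wp3
slot 1 (BR): ISSUE — free A1,Mu2,Ld1,B0 rp1 wp3
slot 2 (ALU): stall RD_PORT — free A1,Mu2,Ld1,B0 rp1 wp3
slot 3 (BR): stall FU — free A1,Mu2,Ld1,B0 rp1 wp3

issued = [0, 1]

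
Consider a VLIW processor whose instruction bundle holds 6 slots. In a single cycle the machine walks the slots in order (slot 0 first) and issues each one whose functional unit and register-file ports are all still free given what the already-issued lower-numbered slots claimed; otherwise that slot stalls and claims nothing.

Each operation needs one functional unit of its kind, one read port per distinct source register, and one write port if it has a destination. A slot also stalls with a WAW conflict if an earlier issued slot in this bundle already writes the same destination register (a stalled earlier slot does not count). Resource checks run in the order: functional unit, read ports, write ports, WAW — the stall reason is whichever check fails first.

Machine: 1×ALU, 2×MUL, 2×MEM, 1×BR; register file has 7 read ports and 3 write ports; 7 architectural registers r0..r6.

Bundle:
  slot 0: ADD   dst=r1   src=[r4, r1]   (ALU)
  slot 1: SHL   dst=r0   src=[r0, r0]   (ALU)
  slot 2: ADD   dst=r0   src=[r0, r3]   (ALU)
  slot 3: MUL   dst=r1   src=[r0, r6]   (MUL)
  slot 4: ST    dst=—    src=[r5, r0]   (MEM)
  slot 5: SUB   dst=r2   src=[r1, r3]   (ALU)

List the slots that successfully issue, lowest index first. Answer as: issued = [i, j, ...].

  0. ALU→r1 ⇒ go  {0A/2Mu/2Ld/1B | 5r 2w}
  1. ALU→r0 ⇒ no(FU)  {0A/2Mu/2Ld/1B | 5r 2w}
  2. ALU→r0 ⇒ no(FU)  {0A/2Mu/2Ld/1B | 5r 2w}
  3. MUL→r1 ⇒ no(WAW)  {0A/2Mu/2Ld/1B | 5r 2w}
  4. MEM ⇒ go  {0A/2Mu/1Ld/1B | 3r 2w}
  5. ALU→r2 ⇒ no(FU)  {0A/2Mu/1Ld/1B | 3r 2w}

issued = [0, 4]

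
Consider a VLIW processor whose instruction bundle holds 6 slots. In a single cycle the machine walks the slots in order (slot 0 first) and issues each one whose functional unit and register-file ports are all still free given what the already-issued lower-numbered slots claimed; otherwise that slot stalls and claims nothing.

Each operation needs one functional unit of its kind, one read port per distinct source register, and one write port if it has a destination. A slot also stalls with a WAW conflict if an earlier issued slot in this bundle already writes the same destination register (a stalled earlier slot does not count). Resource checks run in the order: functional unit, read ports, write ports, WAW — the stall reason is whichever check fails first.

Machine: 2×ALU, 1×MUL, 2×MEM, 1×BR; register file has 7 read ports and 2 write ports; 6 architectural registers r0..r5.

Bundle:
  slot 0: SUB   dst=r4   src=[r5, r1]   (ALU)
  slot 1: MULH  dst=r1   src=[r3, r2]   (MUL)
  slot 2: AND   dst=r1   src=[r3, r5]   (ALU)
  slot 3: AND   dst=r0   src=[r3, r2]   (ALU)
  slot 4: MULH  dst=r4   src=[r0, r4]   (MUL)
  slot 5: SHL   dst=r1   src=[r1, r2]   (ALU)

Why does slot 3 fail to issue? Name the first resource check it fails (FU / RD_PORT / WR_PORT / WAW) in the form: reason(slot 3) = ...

reason(slot 3) = WR_PORT

[0] ALU needs rd=2 wr=1: ok; after: ALU=1 MUL=1 MEM=2 BR=1, R=5, W=1
[1] MUL needs rd=2 wr=1: ok; after: ALU=1 MUL=0 MEM=2 BR=1, R=3, W=0
[2] ALU needs rd=2 wr=1: WR_PORT; after: ALU=1 MUL=0 MEM=2 BR=1, R=3, W=0
[3] ALU needs rd=2 wr=1: WR_PORT; after: ALU=1 MUL=0 MEM=2 BR=1, R=3, W=0
[4] MUL needs rd=2 wr=1: FU; after: ALU=1 MUL=0 MEM=2 BR=1, R=3, W=0
[5] ALU needs rd=2 wr=1: WR_PORT; after: ALU=1 MUL=0 MEM=2 BR=1, R=3, W=0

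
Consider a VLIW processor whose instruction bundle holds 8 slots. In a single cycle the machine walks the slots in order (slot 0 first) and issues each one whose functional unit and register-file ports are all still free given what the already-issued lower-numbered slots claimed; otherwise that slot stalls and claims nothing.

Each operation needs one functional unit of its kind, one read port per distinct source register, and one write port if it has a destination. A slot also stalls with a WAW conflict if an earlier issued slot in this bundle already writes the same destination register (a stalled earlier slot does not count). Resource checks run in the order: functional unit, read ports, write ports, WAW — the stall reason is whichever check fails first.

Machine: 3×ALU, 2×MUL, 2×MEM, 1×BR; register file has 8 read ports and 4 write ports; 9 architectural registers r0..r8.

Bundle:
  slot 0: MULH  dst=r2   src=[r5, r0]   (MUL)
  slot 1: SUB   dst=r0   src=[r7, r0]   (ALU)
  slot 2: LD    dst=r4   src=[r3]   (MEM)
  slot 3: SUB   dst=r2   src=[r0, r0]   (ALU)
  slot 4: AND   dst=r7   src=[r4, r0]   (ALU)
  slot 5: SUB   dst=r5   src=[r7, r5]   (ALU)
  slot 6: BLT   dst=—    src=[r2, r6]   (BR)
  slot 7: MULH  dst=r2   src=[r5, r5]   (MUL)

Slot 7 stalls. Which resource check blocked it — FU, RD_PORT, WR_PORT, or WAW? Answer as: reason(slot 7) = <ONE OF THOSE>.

slot 0 (MUL): ISSUE — free A3,Mu1,Ld2,B1 rp6 wp3
slot 1 (ALU): ISSUE — free A2,Mu1,Ld2,B1 rp4 wp2
slot 2 (MEM): ISSUE — free A2,Mu1,Ld1,B1 rp3 wp1
slot 3 (ALU): stall WAW — free A2,Mu1,Ld1,B1 rp3 wp1
slot 4 (ALU): ISSUE — free A1,Mu1,Ld1,B1 rp1 wp0
slot 5 (ALU): stall RD_PORT — free A1,Mu1,Ld1,B1 rp1 wp0
slot 6 (BR): stall RD_PORT — free A1,Mu1,Ld1,B1 rp1 wp0
slot 7 (MUL): stall WR_PORT — free A1,Mu1,Ld1,B1 rp1 wp0

reason(slot 7) = WR_PORT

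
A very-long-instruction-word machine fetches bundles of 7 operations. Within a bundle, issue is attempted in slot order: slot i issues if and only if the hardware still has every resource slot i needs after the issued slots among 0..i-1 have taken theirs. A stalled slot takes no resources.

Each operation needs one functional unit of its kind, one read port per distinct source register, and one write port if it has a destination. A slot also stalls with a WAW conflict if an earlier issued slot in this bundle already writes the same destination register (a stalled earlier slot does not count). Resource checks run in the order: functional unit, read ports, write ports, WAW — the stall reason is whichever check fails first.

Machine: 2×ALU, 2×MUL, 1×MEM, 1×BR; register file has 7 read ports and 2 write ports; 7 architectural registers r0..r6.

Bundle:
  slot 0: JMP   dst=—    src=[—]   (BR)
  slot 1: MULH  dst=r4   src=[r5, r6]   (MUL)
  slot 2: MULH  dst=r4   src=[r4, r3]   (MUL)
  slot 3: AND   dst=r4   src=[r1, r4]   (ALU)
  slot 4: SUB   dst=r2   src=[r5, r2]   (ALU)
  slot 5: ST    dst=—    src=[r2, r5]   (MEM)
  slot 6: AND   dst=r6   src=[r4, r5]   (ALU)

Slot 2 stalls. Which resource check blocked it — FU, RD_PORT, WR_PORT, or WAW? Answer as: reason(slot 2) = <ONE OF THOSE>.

#0 BR src=- dispatched  <A:2 Mu:2 Ld:1 B:0 rd:7 wr:2>
#1 MUL src=r5,r6 dispatched  <A:2 Mu:1 Ld:1 B:0 rd:5 wr:1>
#2 MUL src=r4,r3 held:WAW  <A:2 Mu:1 Ld:1 B:0 rd:5 wr:1>
#3 ALU src=r1,r4 held:WAW  <A:2 Mu:1 Ld:1 B:0 rd:5 wr:1>
#4 ALU src=r5,r2 dispatched  <A:1 Mu:1 Ld:1 B:0 rd:3 wr:0>
#5 MEM src=r2,r5 dispatched  <A:1 Mu:1 Ld:0 B:0 rd:1 wr:0>
#6 ALU src=r4,r5 held:RD_PORT  <A:1 Mu:1 Ld:0 B:0 rd:1 wr:0>

reason(slot 2) = WAW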